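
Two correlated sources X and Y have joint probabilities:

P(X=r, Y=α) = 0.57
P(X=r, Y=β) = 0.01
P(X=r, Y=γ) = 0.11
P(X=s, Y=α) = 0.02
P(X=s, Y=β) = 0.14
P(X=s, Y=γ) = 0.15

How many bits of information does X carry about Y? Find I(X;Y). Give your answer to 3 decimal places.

Marginals: p(X) = (0.6900, 0.3100), p(Y) = (0.5900, 0.1500, 0.2600).
I(X;Y) = H(X) + H(Y) − H(X,Y).
H(X) = 0.8932, H(Y) = 1.3649, H(X,Y) = 1.7995.
I(X;Y) = 0.8932 + 1.3649 − 1.7995 = 0.459 bits.

0.459 bits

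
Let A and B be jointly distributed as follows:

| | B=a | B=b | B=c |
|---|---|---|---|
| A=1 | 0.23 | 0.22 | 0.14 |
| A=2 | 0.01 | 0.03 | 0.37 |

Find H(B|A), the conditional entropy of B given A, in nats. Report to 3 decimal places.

0.789 nats

Marginals: p(A) = (0.5900, 0.4100), p(B) = (0.2400, 0.2500, 0.5100).
H(B|A) = Σ p(A) · H(B|A=·).
  A=1: p=0.5900, H(B|A=1) = 1.0764
  A=2: p=0.4100, H(B|A=2) = 0.3746
Weighted sum = 0.789 nats.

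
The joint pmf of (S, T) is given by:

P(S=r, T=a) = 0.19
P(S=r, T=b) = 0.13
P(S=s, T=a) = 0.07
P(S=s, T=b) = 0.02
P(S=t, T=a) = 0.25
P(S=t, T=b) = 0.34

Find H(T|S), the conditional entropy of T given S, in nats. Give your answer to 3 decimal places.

0.666 nats

Marginals: p(S) = (0.3200, 0.0900, 0.5900), p(T) = (0.5100, 0.4900).
H(T|S) = Σ p(S) · H(T|S=·).
  S=r: p=0.3200, H(T|S=r) = 0.6755
  S=s: p=0.0900, H(T|S=s) = 0.5297
  S=t: p=0.5900, H(T|S=t) = 0.6815
Weighted sum = 0.666 nats.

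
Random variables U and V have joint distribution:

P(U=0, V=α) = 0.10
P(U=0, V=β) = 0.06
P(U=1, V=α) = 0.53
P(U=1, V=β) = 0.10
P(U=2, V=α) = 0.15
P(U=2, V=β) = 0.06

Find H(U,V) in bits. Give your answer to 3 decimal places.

H(U,V) = −Σ p(x,y)·log₂ p(x,y) over all 6 cells.
  cell (0,α): −0.10·log₂0.10 = 0.3322
  cell (0,β): −0.06·log₂0.06 = 0.2435
  cell (1,α): −0.53·log₂0.53 = 0.4854
  cell (1,β): −0.10·log₂0.10 = 0.3322
  cell (2,α): −0.15·log₂0.15 = 0.4105
  cell (2,β): −0.06·log₂0.06 = 0.2435
Sum = 2.047 bits.

2.047 bits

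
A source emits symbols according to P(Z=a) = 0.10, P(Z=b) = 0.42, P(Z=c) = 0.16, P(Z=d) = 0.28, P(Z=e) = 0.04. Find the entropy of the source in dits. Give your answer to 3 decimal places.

H(Z) = −Σ p·log₁₀ p.
  −(0.10)·log₁₀(0.10) = 0.1000
  −(0.42)·log₁₀(0.42) = 0.1582
  −(0.16)·log₁₀(0.16) = 0.1273
  −(0.28)·log₁₀(0.28) = 0.1548
  −(0.04)·log₁₀(0.04) = 0.0559
Sum: 0.1000 + 0.1582 + 0.1273 + 0.1548 + 0.0559 = 0.596 dits.

0.596 dits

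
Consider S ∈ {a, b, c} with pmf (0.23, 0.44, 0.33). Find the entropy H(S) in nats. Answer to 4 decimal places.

1.0651 nats

H(S) = −Σ p·ln p.
  −(0.23)·ln(0.23) = 0.33803
  −(0.44)·ln(0.44) = 0.36123
  −(0.33)·ln(0.33) = 0.36586
Sum: 0.33803 + 0.36123 + 0.36586 = 1.0651 nats.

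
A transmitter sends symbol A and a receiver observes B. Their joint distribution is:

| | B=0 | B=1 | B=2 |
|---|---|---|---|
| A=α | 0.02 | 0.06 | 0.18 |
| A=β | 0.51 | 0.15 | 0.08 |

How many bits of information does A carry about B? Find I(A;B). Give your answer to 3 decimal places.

Marginals: p(A) = (0.2600, 0.7400), p(B) = (0.5300, 0.2100, 0.2600).
I(A;B) = H(A) + H(B) − H(A,B).
H(A) = 0.8267, H(B) = 1.4636, H(A,B) = 1.9992.
I(A;B) = 0.8267 + 1.4636 − 1.9992 = 0.291 bits.

0.291 bits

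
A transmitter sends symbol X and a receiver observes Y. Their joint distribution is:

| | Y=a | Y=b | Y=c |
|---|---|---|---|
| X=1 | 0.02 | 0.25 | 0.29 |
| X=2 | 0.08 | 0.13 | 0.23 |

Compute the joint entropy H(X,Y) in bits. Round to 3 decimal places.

H(X,Y) = −Σ p(x,y)·log₂ p(x,y) over all 6 cells.
  cell (1,a): −0.02·log₂0.02 = 0.1129
  cell (1,b): −0.25·log₂0.25 = 0.5000
  cell (1,c): −0.29·log₂0.29 = 0.5179
  cell (2,a): −0.08·log₂0.08 = 0.2915
  cell (2,b): −0.13·log₂0.13 = 0.3826
  cell (2,c): −0.23·log₂0.23 = 0.4877
Sum = 2.293 bits.

2.293 bits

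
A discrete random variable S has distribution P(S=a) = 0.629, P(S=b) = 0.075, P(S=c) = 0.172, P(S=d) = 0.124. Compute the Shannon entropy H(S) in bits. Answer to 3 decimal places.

1.511 bits

H(S) = −Σ p·log₂ p.
  −(0.629)·log₂(0.629) = 0.4207
  −(0.075)·log₂(0.075) = 0.2803
  −(0.172)·log₂(0.172) = 0.4368
  −(0.124)·log₂(0.124) = 0.3734
Sum: 0.4207 + 0.2803 + 0.4368 + 0.3734 = 1.511 bits.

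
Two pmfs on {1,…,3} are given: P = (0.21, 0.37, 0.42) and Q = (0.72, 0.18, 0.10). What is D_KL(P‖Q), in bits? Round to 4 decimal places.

D(P‖Q) = Σ p·log₂(p/q).
  0.21·log₂(0.21/0.72) = -0.37330
  0.37·log₂(0.37/0.18) = 0.38463
  0.42·log₂(0.42/0.10) = 0.86956
D(P‖Q) = 0.8809 bits.

0.8809 bits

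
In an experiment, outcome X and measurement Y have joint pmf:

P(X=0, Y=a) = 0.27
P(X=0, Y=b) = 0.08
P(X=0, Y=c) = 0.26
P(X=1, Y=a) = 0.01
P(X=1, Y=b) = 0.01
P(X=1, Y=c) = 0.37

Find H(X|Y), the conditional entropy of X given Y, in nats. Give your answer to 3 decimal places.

Chain rule: H(X|Y) = H(X,Y) − H(Y).
Marginals: p(X) = (0.6100, 0.3900), p(Y) = (0.2800, 0.0900, 0.6300).
H(X,Y) = 1.3658 nats; H(Y) = 0.8642 nats.
H(X|Y) = 1.3658 − 0.8642 = 0.502 nats.

0.502 nats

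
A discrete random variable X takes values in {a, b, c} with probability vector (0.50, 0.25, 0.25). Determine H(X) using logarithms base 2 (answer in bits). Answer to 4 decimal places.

1.5000 bits

H(X) = −Σ p·log₂ p.
  −(0.50)·log₂(0.50) = 0.50000
  −(0.25)·log₂(0.25) = 0.50000
  −(0.25)·log₂(0.25) = 0.50000
Sum: 0.50000 + 0.50000 + 0.50000 = 1.5000 bits.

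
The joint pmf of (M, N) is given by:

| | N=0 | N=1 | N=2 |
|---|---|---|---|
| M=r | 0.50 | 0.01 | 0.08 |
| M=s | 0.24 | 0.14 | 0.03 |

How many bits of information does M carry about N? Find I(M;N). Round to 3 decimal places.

Marginals: p(M) = (0.5900, 0.4100), p(N) = (0.7400, 0.1500, 0.1100).
I(M;N) = H(M) + H(N) − H(M,N).
H(M) = 0.9765, H(N) = 1.0823, H(M,N) = 1.9010.
I(M;N) = 0.9765 + 1.0823 − 1.9010 = 0.158 bits.

0.158 bits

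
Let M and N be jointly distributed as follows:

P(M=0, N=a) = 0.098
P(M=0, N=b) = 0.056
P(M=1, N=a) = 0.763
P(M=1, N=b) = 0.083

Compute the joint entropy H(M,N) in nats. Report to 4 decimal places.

H(M,N) = −Σ p(x,y)·ln p(x,y) over all 4 cells.
  cell (0,a): −0.098·ln0.098 = 0.22763
  cell (0,b): −0.056·ln0.056 = 0.16141
  cell (1,a): −0.763·ln0.763 = 0.20639
  cell (1,b): −0.083·ln0.083 = 0.20658
Sum = 0.8020 nats.

0.8020 nats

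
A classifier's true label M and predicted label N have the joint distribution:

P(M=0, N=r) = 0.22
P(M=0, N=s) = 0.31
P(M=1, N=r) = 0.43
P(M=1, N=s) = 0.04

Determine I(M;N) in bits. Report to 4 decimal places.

Marginals: p(M) = (0.5300, 0.4700), p(N) = (0.6500, 0.3500).
I(M;N) = Σ p(x,y)·log₂[p(x,y)/(p(x)p(y))].
  (0,r): 0.22·log₂(0.6386) = -0.14234
  (0,s): 0.31·log₂(1.6712) = 0.22966
  (1,r): 0.43·log₂(1.4075) = 0.21206
  (1,s): 0.04·log₂(0.2432) = -0.08160
Sum = 0.2178 bits.

0.2178 bits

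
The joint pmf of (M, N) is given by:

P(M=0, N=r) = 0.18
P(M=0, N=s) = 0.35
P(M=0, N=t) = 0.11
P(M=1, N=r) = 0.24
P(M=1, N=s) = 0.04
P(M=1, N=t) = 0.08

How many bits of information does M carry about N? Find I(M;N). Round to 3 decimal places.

0.156 bits

Marginals: p(M) = (0.6400, 0.3600), p(N) = (0.4200, 0.3900, 0.1900).
I(M;N) = H(M) + H(N) − H(M,N).
H(M) = 0.9427, H(N) = 1.5107, H(M,N) = 2.2971.
I(M;N) = 0.9427 + 1.5107 − 2.2971 = 0.156 bits.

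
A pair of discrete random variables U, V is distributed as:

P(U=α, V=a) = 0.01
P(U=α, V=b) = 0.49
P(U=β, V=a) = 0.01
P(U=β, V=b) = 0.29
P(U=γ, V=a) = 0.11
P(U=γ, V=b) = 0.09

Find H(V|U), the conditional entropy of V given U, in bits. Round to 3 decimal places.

Chain rule: H(V|U) = H(U,V) − H(U).
Marginals: p(U) = (0.5000, 0.3000, 0.2000), p(V) = (0.1300, 0.8700).
H(U,V) = 1.8180 bits; H(U) = 1.4855 bits.
H(V|U) = 1.8180 − 1.4855 = 0.333 bits.

0.333 bits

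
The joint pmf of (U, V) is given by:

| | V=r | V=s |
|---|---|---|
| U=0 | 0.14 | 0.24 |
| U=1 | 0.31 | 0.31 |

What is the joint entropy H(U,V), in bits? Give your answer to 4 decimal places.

H(U,V) = −Σ p(x,y)·log₂ p(x,y) over all 4 cells.
  cell (0,r): −0.14·log₂0.14 = 0.39711
  cell (0,s): −0.24·log₂0.24 = 0.49413
  cell (1,r): −0.31·log₂0.31 = 0.52379
  cell (1,s): −0.31·log₂0.31 = 0.52379
Sum = 1.9388 bits.

1.9388 bits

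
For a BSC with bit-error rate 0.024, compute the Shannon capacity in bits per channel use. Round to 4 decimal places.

Binary symmetric channel: C = 1 − h₂(ε) where h₂ is the binary entropy function.
h₂(0.024) = −0.024·log₂0.024 − 0.976·log₂0.976 = 0.1633.
C = 1 − 0.1633 = 0.8367 bits per channel use.

0.8367 bits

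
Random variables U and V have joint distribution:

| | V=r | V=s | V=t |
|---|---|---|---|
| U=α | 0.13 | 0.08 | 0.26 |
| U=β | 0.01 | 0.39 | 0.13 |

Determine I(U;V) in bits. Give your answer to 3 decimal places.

0.278 bits

Marginals: p(U) = (0.4700, 0.5300), p(V) = (0.1400, 0.4700, 0.3900).
I(U;V) = H(U) + H(V) − H(U,V).
H(U) = 0.9974, H(V) = 1.4389, H(U,V) = 2.1583.
I(U;V) = 0.9974 + 1.4389 − 2.1583 = 0.278 bits.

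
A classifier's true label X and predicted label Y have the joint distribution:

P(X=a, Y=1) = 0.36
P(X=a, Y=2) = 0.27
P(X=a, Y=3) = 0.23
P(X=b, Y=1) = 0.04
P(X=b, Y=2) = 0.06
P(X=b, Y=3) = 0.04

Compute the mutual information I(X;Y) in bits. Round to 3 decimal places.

Marginals: p(X) = (0.8600, 0.1400), p(Y) = (0.4000, 0.3300, 0.2700).
I(X;Y) = H(X) + H(Y) − H(X,Y).
H(X) = 0.5842, H(Y) = 1.5666, H(X,Y) = 2.1433.
I(X;Y) = 0.5842 + 1.5666 − 2.1433 = 0.008 bits.

0.008 bits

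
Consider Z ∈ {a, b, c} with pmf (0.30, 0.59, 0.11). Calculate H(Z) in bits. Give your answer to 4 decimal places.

1.3205 bits

H(Z) = −Σ p·log₂ p.
  −(0.30)·log₂(0.30) = 0.52109
  −(0.59)·log₂(0.59) = 0.44912
  −(0.11)·log₂(0.11) = 0.35029
Sum: 0.52109 + 0.44912 + 0.35029 = 1.3205 bits.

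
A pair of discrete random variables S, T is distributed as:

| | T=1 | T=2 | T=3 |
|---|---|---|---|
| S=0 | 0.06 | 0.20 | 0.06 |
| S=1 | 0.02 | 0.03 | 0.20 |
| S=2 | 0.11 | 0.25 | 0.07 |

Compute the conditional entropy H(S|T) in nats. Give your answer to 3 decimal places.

0.907 nats

Marginals: p(S) = (0.3200, 0.2500, 0.4300), p(T) = (0.1900, 0.4800, 0.3300).
H(S|T) = Σ p(T) · H(S|T=·).
  T=1: p=0.1900, H(S|T=1) = 0.9174
  T=2: p=0.4800, H(S|T=2) = 0.8778
  T=3: p=0.3300, H(S|T=3) = 0.9424
Weighted sum = 0.907 nats.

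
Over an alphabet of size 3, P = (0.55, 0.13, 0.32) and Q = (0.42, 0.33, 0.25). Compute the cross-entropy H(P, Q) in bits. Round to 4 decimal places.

1.5363 bits

H(P,Q) = −Σ p·log₂ q.
  −0.55·log₂(0.42) = 0.68835
  −0.13·log₂(0.33) = 0.20793
  −0.32·log₂(0.25) = 0.64000
H(P,Q) = 1.5363 bits.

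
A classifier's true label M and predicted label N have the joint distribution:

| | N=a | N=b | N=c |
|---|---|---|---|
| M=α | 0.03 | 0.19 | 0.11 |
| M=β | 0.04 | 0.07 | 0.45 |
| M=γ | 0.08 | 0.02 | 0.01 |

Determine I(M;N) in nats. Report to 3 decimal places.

0.231 nats

Marginals: p(M) = (0.3300, 0.5600, 0.1100), p(N) = (0.1500, 0.2800, 0.5700).
I(M;N) = Σ p(x,y)·ln[p(x,y)/(p(x)p(y))].
  (α,a): 0.03·ln(0.6061) = -0.0150
  (α,b): 0.19·ln(2.0563) = 0.1370
  (α,c): 0.11·ln(0.5848) = -0.0590
  (β,a): 0.04·ln(0.4762) = -0.0297
  (β,b): 0.07·ln(0.4464) = -0.0565
  (β,c): 0.45·ln(1.4098) = 0.1545
  (γ,a): 0.08·ln(4.8485) = 0.1263
  (γ,b): 0.02·ln(0.6494) = -0.0086
  (γ,c): 0.01·ln(0.1595) = -0.0184
Sum = 0.231 nats.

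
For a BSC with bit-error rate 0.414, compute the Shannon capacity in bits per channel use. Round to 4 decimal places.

Binary symmetric channel: C = 1 − h₂(ε) where h₂ is the binary entropy function.
h₂(0.414) = −0.414·log₂0.414 − 0.586·log₂0.586 = 0.9786.
C = 1 − 0.9786 = 0.0214 bits per channel use.

0.0214 bits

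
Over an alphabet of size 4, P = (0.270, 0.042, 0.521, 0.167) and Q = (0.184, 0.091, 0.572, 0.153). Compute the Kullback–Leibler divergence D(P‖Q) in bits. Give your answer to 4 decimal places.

0.0534 bits

D(P‖Q) = Σ p·log₂(p/q).
  0.270·log₂(0.270/0.184) = 0.14938
  0.042·log₂(0.042/0.091) = -0.04685
  0.521·log₂(0.521/0.572) = -0.07020
  0.167·log₂(0.167/0.153) = 0.02109
D(P‖Q) = 0.0534 bits.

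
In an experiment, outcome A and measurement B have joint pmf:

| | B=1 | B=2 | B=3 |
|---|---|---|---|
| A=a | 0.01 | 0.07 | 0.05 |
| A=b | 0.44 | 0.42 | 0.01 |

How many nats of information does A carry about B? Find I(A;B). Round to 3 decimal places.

0.110 nats

Marginals: p(A) = (0.1300, 0.8700), p(B) = (0.4500, 0.4900, 0.0600).
I(A;B) = Σ p(x,y)·ln[p(x,y)/(p(x)p(y))].
  (a,1): 0.01·ln(0.1709) = -0.0177
  (a,2): 0.07·ln(1.0989) = 0.0066
  (a,3): 0.05·ln(6.4103) = 0.0929
  (b,1): 0.44·ln(1.1239) = 0.0514
  (b,2): 0.42·ln(0.9852) = -0.0063
  (b,3): 0.01·ln(0.1916) = -0.0165
Sum = 0.110 nats.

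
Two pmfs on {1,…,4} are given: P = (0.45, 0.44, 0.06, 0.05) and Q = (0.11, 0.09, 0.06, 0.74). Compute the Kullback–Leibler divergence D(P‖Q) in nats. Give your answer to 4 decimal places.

D(P‖Q) = Σ p·ln(p/q).
  0.45·ln(0.45/0.11) = 0.63395
  0.44·ln(0.44/0.09) = 0.69826
  0.06·ln(0.06/0.06) = 0.00000
  0.05·ln(0.05/0.74) = -0.13473
D(P‖Q) = 1.1975 nats.

1.1975 nats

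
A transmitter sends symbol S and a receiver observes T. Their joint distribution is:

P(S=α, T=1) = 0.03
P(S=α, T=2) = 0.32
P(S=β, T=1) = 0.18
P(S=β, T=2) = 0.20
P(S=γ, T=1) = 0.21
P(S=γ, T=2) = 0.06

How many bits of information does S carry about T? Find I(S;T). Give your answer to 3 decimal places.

Marginals: p(S) = (0.3500, 0.3800, 0.2700), p(T) = (0.4200, 0.5800).
I(S;T) = H(S) + H(T) − H(S,T).
H(S) = 1.5706, H(T) = 0.9815, H(S,T) = 2.3039.
I(S;T) = 1.5706 + 0.9815 − 2.3039 = 0.248 bits.

0.248 bits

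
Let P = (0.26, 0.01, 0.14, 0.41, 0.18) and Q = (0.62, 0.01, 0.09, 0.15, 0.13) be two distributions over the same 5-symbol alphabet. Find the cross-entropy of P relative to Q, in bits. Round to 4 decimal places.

2.3841 bits

H(P,Q) = −Σ p·log₂ q.
  −0.26·log₂(0.62) = 0.17931
  −0.01·log₂(0.01) = 0.06644
  −0.14·log₂(0.09) = 0.48635
  −0.41·log₂(0.15) = 1.12216
  −0.18·log₂(0.13) = 0.52981
H(P,Q) = 2.3841 bits.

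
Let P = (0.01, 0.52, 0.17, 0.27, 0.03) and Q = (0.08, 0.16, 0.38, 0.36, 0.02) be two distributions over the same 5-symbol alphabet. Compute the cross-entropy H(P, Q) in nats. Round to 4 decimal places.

H(P,Q) = −Σ p·ln q.
  −0.01·ln(0.08) = 0.02526
  −0.52·ln(0.16) = 0.95294
  −0.17·ln(0.38) = 0.16449
  −0.27·ln(0.36) = 0.27585
  −0.03·ln(0.02) = 0.11736
H(P,Q) = 1.5359 nats.

1.5359 nats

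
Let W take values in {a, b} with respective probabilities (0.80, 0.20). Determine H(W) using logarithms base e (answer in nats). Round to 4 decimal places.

0.5004 nats

H(W) = −Σ p·ln p.
  −(0.80)·ln(0.80) = 0.17851
  −(0.20)·ln(0.20) = 0.32189
Sum: 0.17851 + 0.32189 = 0.5004 nats.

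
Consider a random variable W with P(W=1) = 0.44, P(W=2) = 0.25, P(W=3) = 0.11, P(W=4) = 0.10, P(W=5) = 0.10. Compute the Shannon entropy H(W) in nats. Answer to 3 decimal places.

1.411 nats

H(W) = −Σ p·ln p.
  −(0.44)·ln(0.44) = 0.3612
  −(0.25)·ln(0.25) = 0.3466
  −(0.11)·ln(0.11) = 0.2428
  −(0.10)·ln(0.10) = 0.2303
  −(0.10)·ln(0.10) = 0.2303
Sum: 0.3612 + 0.3466 + 0.2428 + 0.2303 + 0.2303 = 1.411 nats.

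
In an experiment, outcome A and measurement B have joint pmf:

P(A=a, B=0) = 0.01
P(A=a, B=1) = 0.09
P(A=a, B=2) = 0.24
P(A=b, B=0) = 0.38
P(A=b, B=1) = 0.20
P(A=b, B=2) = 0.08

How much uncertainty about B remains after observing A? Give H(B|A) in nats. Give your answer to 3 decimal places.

0.856 nats

Marginals: p(A) = (0.3400, 0.6600), p(B) = (0.3900, 0.2900, 0.3200).
H(B|A) = Σ p(A) · H(B|A=·).
  A=a: p=0.3400, H(B|A=a) = 0.7014
  A=b: p=0.6600, H(B|A=b) = 0.9354
Weighted sum = 0.856 nats.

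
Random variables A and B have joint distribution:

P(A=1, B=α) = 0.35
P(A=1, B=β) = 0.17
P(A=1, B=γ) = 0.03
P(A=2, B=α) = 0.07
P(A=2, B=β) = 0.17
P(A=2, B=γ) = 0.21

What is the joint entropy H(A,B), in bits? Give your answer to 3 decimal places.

H(A,B) = −Σ p(x,y)·log₂ p(x,y) over all 6 cells.
  cell (1,α): −0.35·log₂0.35 = 0.5301
  cell (1,β): −0.17·log₂0.17 = 0.4346
  cell (1,γ): −0.03·log₂0.03 = 0.1518
  cell (2,α): −0.07·log₂0.07 = 0.2686
  cell (2,β): −0.17·log₂0.17 = 0.4346
  cell (2,γ): −0.21·log₂0.21 = 0.4728
Sum = 2.292 bits.

2.292 bits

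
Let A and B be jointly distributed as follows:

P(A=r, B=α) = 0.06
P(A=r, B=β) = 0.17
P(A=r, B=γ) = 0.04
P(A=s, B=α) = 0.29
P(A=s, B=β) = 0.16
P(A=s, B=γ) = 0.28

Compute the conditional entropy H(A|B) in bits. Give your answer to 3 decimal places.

0.735 bits

Marginals: p(A) = (0.2700, 0.7300), p(B) = (0.3500, 0.3300, 0.3200).
H(A|B) = Σ p(B) · H(A|B=·).
  B=α: p=0.3500, H(A|B=α) = 0.6610
  B=β: p=0.3300, H(A|B=β) = 0.9993
  B=γ: p=0.3200, H(A|B=γ) = 0.5436
Weighted sum = 0.735 bits.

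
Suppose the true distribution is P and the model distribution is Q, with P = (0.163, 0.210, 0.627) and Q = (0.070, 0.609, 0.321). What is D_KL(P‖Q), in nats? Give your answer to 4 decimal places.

0.3340 nats

D(P‖Q) = Σ p·ln(p/q).
  0.163·ln(0.163/0.070) = 0.13778
  0.210·ln(0.210/0.609) = -0.22359
  0.627·ln(0.627/0.321) = 0.41978
D(P‖Q) = 0.3340 nats.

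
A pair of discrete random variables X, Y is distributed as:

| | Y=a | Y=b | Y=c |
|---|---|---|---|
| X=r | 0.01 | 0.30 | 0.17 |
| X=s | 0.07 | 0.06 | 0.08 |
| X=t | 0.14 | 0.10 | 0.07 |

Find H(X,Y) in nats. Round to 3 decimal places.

H(X,Y) = −Σ p(x,y)·ln p(x,y) over all 9 cells.
  cell (r,a): −0.01·ln0.01 = 0.0461
  cell (r,b): −0.30·ln0.30 = 0.3612
  cell (r,c): −0.17·ln0.17 = 0.3012
  cell (s,a): −0.07·ln0.07 = 0.1861
  cell (s,b): −0.06·ln0.06 = 0.1688
  cell (s,c): −0.08·ln0.08 = 0.2021
  cell (t,a): −0.14·ln0.14 = 0.2753
  cell (t,b): −0.10·ln0.10 = 0.2303
  cell (t,c): −0.07·ln0.07 = 0.1861
Sum = 1.957 nats.

1.957 nats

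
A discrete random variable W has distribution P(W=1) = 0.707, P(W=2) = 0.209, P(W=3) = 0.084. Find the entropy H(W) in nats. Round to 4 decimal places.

0.7804 nats

H(W) = −Σ p·ln p.
  −(0.707)·ln(0.707) = 0.24513
  −(0.209)·ln(0.209) = 0.32717
  −(0.084)·ln(0.084) = 0.20806
Sum: 0.24513 + 0.32717 + 0.20806 = 0.7804 nats.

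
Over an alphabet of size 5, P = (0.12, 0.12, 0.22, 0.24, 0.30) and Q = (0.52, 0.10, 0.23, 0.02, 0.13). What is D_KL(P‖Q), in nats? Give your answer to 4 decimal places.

D(P‖Q) = Σ p·ln(p/q).
  0.12·ln(0.12/0.52) = -0.17596
  0.12·ln(0.12/0.10) = 0.02188
  0.22·ln(0.22/0.23) = -0.00978
  0.24·ln(0.24/0.02) = 0.59638
  0.30·ln(0.30/0.13) = 0.25087
D(P‖Q) = 0.6834 nats.

0.6834 nats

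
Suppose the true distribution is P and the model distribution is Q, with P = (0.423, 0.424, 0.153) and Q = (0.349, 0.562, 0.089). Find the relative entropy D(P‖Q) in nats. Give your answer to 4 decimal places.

0.0448 nats

D(P‖Q) = Σ p·ln(p/q).
  0.423·ln(0.423/0.349) = 0.08134
  0.424·ln(0.424/0.562) = -0.11947
  0.153·ln(0.153/0.089) = 0.08290
D(P‖Q) = 0.0448 nats.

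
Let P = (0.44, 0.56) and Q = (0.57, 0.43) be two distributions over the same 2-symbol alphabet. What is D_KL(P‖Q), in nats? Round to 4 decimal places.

0.0340 nats

D(P‖Q) = Σ p·ln(p/q).
  0.44·ln(0.44/0.57) = -0.11390
  0.56·ln(0.56/0.43) = 0.14792
D(P‖Q) = 0.0340 nats.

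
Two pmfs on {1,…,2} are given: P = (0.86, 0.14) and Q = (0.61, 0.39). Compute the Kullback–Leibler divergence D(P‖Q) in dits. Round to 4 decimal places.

D(P‖Q) = Σ p·log₁₀(p/q).
  0.86·log₁₀(0.86/0.61) = 0.12829
  0.14·log₁₀(0.14/0.39) = -0.06229
D(P‖Q) = 0.0660 dits.

0.0660 dits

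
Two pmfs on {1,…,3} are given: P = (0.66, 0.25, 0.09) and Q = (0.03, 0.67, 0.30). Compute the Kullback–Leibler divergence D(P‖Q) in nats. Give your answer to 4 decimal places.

1.6853 nats

D(P‖Q) = Σ p·ln(p/q).
  0.66·ln(0.66/0.03) = 2.04009
  0.25·ln(0.25/0.67) = -0.24645
  0.09·ln(0.09/0.30) = -0.10836
D(P‖Q) = 1.6853 nats.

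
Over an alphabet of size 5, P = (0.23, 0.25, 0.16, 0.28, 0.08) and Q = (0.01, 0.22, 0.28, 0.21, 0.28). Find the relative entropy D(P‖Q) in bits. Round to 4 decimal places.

D(P‖Q) = Σ p·log₂(p/q).
  0.23·log₂(0.23/0.01) = 1.04042
  0.25·log₂(0.25/0.22) = 0.04611
  0.16·log₂(0.16/0.28) = -0.12918
  0.28·log₂(0.28/0.21) = 0.11621
  0.08·log₂(0.08/0.28) = -0.14459
D(P‖Q) = 0.9290 bits.

0.9290 bits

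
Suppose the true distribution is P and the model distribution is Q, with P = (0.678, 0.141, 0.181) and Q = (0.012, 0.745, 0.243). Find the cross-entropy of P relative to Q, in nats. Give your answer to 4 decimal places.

H(P,Q) = −Σ p·ln q.
  −0.678·ln(0.012) = 2.99869
  −0.141·ln(0.745) = 0.04151
  −0.181·ln(0.243) = 0.25606
H(P,Q) = 3.2963 nats.

3.2963 nats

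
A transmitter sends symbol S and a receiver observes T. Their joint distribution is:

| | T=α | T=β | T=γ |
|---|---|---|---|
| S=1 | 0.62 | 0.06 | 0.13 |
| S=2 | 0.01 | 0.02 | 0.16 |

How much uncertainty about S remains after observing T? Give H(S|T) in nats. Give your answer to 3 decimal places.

0.296 nats

Marginals: p(S) = (0.8100, 0.1900), p(T) = (0.6300, 0.0800, 0.2900).
H(S|T) = Σ p(T) · H(S|T=·).
  T=α: p=0.6300, H(S|T=α) = 0.0815
  T=β: p=0.0800, H(S|T=β) = 0.5623
  T=γ: p=0.2900, H(S|T=γ) = 0.6878
Weighted sum = 0.296 nats.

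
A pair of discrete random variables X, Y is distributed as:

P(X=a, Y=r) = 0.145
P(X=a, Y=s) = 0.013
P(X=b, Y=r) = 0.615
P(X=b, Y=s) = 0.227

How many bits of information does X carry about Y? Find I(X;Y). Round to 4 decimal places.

0.0222 bits

Marginals: p(X) = (0.1580, 0.8420), p(Y) = (0.7600, 0.2400).
I(X;Y) = Σ p(x,y)·log₂[p(x,y)/(p(x)p(y))].
  (a,r): 0.145·log₂(1.2075) = 0.03945
  (a,s): 0.013·log₂(0.3428) = -0.02008
  (b,r): 0.615·log₂(0.9611) = -0.03524
  (b,s): 0.227·log₂(1.1233) = 0.03808
Sum = 0.0222 bits.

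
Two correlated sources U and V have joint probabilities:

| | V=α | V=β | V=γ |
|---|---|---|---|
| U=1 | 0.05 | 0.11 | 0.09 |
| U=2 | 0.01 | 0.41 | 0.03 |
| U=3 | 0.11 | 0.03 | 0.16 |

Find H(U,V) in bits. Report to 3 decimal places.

H(U,V) = −Σ p(x,y)·log₂ p(x,y) over all 9 cells.
  cell (1,α): −0.05·log₂0.05 = 0.2161
  cell (1,β): −0.11·log₂0.11 = 0.3503
  cell (1,γ): −0.09·log₂0.09 = 0.3127
  cell (2,α): −0.01·log₂0.01 = 0.0664
  cell (2,β): −0.41·log₂0.41 = 0.5274
  cell (2,γ): −0.03·log₂0.03 = 0.1518
  cell (3,α): −0.11·log₂0.11 = 0.3503
  cell (3,β): −0.03·log₂0.03 = 0.1518
  cell (3,γ): −0.16·log₂0.16 = 0.4230
Sum = 2.550 bits.

2.550 bits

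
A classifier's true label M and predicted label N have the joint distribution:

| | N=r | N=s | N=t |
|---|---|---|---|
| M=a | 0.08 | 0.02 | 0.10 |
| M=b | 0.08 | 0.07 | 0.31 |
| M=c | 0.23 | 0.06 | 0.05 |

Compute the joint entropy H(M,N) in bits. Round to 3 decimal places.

2.768 bits

H(M,N) = −Σ p(x,y)·log₂ p(x,y) over all 9 cells.
  cell (a,r): −0.08·log₂0.08 = 0.2915
  cell (a,s): −0.02·log₂0.02 = 0.1129
  cell (a,t): −0.10·log₂0.10 = 0.3322
  cell (b,r): −0.08·log₂0.08 = 0.2915
  cell (b,s): −0.07·log₂0.07 = 0.2686
  cell (b,t): −0.31·log₂0.31 = 0.5238
  cell (c,r): −0.23·log₂0.23 = 0.4877
  cell (c,s): −0.06·log₂0.06 = 0.2435
  cell (c,t): −0.05·log₂0.05 = 0.2161
Sum = 2.768 bits.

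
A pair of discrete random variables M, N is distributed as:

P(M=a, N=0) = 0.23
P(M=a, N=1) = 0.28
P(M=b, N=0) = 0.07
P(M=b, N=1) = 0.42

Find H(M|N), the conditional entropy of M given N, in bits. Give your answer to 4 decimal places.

Marginals: p(M) = (0.5100, 0.4900), p(N) = (0.3000, 0.7000).
H(M|N) = Σ p(N) · H(M|N=·).
  N=0: p=0.3000, H(M|N=0) = 0.7838
  N=1: p=0.7000, H(M|N=1) = 0.9710
Weighted sum = 0.9148 bits.

0.9148 bits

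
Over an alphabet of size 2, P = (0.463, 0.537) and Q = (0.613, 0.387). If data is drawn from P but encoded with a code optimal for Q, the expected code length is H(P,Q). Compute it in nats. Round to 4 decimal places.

0.7364 nats

H(P,Q) = −Σ p·ln q.
  −0.463·ln(0.613) = 0.22659
  −0.537·ln(0.387) = 0.50979
H(P,Q) = 0.7364 nats.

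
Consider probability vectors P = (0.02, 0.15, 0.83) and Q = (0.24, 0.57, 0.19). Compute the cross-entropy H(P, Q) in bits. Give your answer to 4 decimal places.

2.1514 bits

H(P,Q) = −Σ p·log₂ q.
  −0.02·log₂(0.24) = 0.04118
  −0.15·log₂(0.57) = 0.12164
  −0.83·log₂(0.19) = 1.98862
H(P,Q) = 2.1514 bits.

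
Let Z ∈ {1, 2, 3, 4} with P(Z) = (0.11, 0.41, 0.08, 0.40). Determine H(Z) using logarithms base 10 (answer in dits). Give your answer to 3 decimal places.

H(Z) = −Σ p·log₁₀ p.
  −(0.11)·log₁₀(0.11) = 0.1054
  −(0.41)·log₁₀(0.41) = 0.1588
  −(0.08)·log₁₀(0.08) = 0.0878
  −(0.40)·log₁₀(0.40) = 0.1592
Sum: 0.1054 + 0.1588 + 0.0878 + 0.1592 = 0.511 dits.

0.511 dits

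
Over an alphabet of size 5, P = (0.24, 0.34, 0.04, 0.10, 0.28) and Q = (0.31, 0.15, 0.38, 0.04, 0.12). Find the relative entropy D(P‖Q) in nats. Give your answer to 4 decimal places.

D(P‖Q) = Σ p·ln(p/q).
  0.24·ln(0.24/0.31) = -0.06142
  0.34·ln(0.34/0.15) = 0.27823
  0.04·ln(0.04/0.38) = -0.09005
  0.10·ln(0.10/0.04) = 0.09163
  0.28·ln(0.28/0.12) = 0.23724
D(P‖Q) = 0.4556 nats.

0.4556 nats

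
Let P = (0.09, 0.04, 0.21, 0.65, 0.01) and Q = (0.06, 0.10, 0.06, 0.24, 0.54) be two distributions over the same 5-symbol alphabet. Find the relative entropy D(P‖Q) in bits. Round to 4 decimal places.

D(P‖Q) = Σ p·log₂(p/q).
  0.09·log₂(0.09/0.06) = 0.05265
  0.04·log₂(0.04/0.10) = -0.05288
  0.21·log₂(0.21/0.06) = 0.37954
  0.65·log₂(0.65/0.24) = 0.93431
  0.01·log₂(0.01/0.54) = -0.05755
D(P‖Q) = 1.2561 bits.

1.2561 bits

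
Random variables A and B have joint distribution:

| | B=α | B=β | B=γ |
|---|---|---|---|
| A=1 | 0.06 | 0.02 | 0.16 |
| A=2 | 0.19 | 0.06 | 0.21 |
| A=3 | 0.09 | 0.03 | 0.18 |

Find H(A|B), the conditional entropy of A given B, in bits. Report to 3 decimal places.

Chain rule: H(A|B) = H(A,B) − H(B).
Marginals: p(A) = (0.2400, 0.4600, 0.3000), p(B) = (0.3400, 0.1100, 0.5500).
H(A,B) = 2.8607 bits; H(B) = 1.3538 bits.
H(A|B) = 2.8607 − 1.3538 = 1.507 bits.

1.507 bits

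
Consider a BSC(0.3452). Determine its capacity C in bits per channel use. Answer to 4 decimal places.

Binary symmetric channel: C = 1 − h₂(ε) where h₂ is the binary entropy function.
h₂(0.3452) = −0.3452·log₂0.3452 − 0.6548·log₂0.6548 = 0.9297.
C = 1 − 0.9297 = 0.0703 bits per channel use.

0.0703 bits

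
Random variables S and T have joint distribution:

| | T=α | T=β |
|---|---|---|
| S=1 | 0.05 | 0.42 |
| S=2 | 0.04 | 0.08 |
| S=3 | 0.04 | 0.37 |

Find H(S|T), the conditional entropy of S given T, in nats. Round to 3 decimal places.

0.955 nats

Marginals: p(S) = (0.4700, 0.1200, 0.4100), p(T) = (0.1300, 0.8700).
H(S|T) = Σ p(T) · H(S|T=·).
  T=α: p=0.1300, H(S|T=α) = 1.0928
  T=β: p=0.8700, H(S|T=β) = 0.9346
Weighted sum = 0.955 nats.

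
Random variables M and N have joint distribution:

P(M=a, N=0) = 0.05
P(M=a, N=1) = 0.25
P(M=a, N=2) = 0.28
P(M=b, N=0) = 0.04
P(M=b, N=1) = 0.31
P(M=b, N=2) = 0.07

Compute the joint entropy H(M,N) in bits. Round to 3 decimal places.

2.208 bits

H(M,N) = −Σ p(x,y)·log₂ p(x,y) over all 6 cells.
  cell (a,0): −0.05·log₂0.05 = 0.2161
  cell (a,1): −0.25·log₂0.25 = 0.5000
  cell (a,2): −0.28·log₂0.28 = 0.5142
  cell (b,0): −0.04·log₂0.04 = 0.1858
  cell (b,1): −0.31·log₂0.31 = 0.5238
  cell (b,2): −0.07·log₂0.07 = 0.2686
Sum = 2.208 bits.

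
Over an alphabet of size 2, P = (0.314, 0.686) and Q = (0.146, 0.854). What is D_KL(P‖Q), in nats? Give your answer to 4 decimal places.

0.0902 nats

D(P‖Q) = Σ p·ln(p/q).
  0.314·ln(0.314/0.146) = 0.24046
  0.686·ln(0.686/0.854) = -0.15027
D(P‖Q) = 0.0902 nats.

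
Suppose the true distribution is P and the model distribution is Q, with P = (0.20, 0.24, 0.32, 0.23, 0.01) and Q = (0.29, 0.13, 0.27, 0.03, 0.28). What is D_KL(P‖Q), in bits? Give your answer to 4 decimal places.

0.8113 bits

D(P‖Q) = Σ p·log₂(p/q).
  0.20·log₂(0.20/0.29) = -0.10721
  0.24·log₂(0.24/0.13) = 0.21229
  0.32·log₂(0.32/0.27) = 0.07844
  0.23·log₂(0.23/0.03) = 0.67588
  0.01·log₂(0.01/0.28) = -0.04807
D(P‖Q) = 0.8113 bits.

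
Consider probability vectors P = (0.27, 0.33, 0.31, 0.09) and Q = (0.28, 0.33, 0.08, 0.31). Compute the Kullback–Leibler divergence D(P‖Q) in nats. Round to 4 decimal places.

0.2988 nats

D(P‖Q) = Σ p·ln(p/q).
  0.27·ln(0.27/0.28) = -0.00982
  0.33·ln(0.33/0.33) = 0.00000
  0.31·ln(0.31/0.08) = 0.41991
  0.09·ln(0.09/0.31) = -0.11131
D(P‖Q) = 0.2988 nats.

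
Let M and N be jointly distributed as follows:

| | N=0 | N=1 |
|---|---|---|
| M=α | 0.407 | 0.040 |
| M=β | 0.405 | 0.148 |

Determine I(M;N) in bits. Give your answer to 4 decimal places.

0.0395 bits

Marginals: p(M) = (0.4470, 0.5530), p(N) = (0.8120, 0.1880).
I(M;N) = Σ p(x,y)·log₂[p(x,y)/(p(x)p(y))].
  (α,0): 0.407·log₂(1.1213) = 0.06724
  (α,1): 0.040·log₂(0.4760) = -0.04284
  (β,0): 0.405·log₂(0.9019) = -0.06031
  (β,1): 0.148·log₂(1.4236) = 0.07541
Sum = 0.0395 bits.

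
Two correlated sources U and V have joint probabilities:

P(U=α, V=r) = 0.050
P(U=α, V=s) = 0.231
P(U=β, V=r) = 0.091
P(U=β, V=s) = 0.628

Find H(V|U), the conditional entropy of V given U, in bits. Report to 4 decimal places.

0.5838 bits

Marginals: p(U) = (0.2810, 0.7190), p(V) = (0.1410, 0.8590).
H(V|U) = Σ p(U) · H(V|U=·).
  U=α: p=0.2810, H(V|U=α) = 0.6755
  U=β: p=0.7190, H(V|U=β) = 0.5479
Weighted sum = 0.5838 bits.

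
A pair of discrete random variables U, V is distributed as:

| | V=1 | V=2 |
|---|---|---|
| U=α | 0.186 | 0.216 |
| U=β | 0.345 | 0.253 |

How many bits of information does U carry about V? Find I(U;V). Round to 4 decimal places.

Marginals: p(U) = (0.4020, 0.5980), p(V) = (0.5310, 0.4690).
I(U;V) = Σ p(x,y)·log₂[p(x,y)/(p(x)p(y))].
  (α,1): 0.186·log₂(0.8713) = -0.03695
  (α,2): 0.216·log₂(1.1457) = 0.04237
  (β,1): 0.345·log₂(1.0865) = 0.04129
  (β,2): 0.253·log₂(0.9021) = -0.03761
Sum = 0.0091 bits.

0.0091 bits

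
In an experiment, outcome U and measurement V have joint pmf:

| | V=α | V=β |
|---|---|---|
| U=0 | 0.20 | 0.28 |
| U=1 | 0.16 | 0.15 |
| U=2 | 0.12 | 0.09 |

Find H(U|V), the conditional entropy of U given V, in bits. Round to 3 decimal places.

1.493 bits

Chain rule: H(U|V) = H(U,V) − H(V).
Marginals: p(U) = (0.4800, 0.3100, 0.2100), p(V) = (0.4800, 0.5200).
H(U,V) = 2.4919 bits; H(V) = 0.9988 bits.
H(U|V) = 2.4919 − 0.9988 = 1.493 bits.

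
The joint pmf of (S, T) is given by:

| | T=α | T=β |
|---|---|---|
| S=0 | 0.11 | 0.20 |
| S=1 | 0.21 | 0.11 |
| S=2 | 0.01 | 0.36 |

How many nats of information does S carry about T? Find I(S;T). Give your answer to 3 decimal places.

0.181 nats

Marginals: p(S) = (0.3100, 0.3200, 0.3700), p(T) = (0.3300, 0.6700).
I(S;T) = H(S) + H(T) − H(S,T).
H(S) = 1.0956, H(T) = 0.6342, H(S,T) = 1.5491.
I(S;T) = 1.0956 + 0.6342 − 1.5491 = 0.181 nats.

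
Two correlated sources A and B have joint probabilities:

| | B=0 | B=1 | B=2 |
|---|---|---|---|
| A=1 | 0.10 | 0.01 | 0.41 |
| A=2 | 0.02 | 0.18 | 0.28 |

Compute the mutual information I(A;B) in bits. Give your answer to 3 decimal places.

Marginals: p(A) = (0.5200, 0.4800), p(B) = (0.1200, 0.1900, 0.6900).
I(A;B) = H(A) + H(B) − H(A,B).
H(A) = 0.9988, H(B) = 1.1917, H(A,B) = 1.9984.
I(A;B) = 0.9988 + 1.1917 − 1.9984 = 0.192 bits.

0.192 bits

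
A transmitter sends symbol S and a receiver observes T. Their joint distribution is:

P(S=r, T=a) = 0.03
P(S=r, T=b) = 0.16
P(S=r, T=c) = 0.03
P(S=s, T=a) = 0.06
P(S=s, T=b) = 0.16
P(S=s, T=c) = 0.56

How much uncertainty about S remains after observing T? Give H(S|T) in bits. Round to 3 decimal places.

0.574 bits

Marginals: p(S) = (0.2200, 0.7800), p(T) = (0.0900, 0.3200, 0.5900).
H(S|T) = Σ p(T) · H(S|T=·).
  T=a: p=0.0900, H(S|T=a) = 0.9183
  T=b: p=0.3200, H(S|T=b) = 1.0000
  T=c: p=0.5900, H(S|T=c) = 0.2900
Weighted sum = 0.574 bits.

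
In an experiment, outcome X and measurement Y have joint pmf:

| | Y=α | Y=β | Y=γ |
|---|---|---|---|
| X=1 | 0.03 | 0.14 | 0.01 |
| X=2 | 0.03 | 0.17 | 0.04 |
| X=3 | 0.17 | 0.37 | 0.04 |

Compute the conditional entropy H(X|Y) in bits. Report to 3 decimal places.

1.360 bits

Chain rule: H(X|Y) = H(X,Y) − H(Y).
Marginals: p(X) = (0.1800, 0.2400, 0.5800), p(Y) = (0.2300, 0.6800, 0.0900).
H(X,Y) = 2.5385 bits; H(Y) = 1.1787 bits.
H(X|Y) = 2.5385 − 1.1787 = 1.360 bits.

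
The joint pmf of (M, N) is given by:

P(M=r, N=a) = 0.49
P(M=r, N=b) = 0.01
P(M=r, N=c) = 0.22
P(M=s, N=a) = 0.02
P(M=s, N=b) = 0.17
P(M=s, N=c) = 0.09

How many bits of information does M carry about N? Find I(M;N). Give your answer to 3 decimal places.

Marginals: p(M) = (0.7200, 0.2800), p(N) = (0.5100, 0.1800, 0.3100).
I(M;N) = Σ p(x,y)·log₂[p(x,y)/(p(x)p(y))].
  (r,a): 0.49·log₂(1.3344) = 0.2039
  (r,b): 0.01·log₂(0.0772) = -0.0370
  (r,c): 0.22·log₂(0.9857) = -0.0046
  (s,a): 0.02·log₂(0.1401) = -0.0567
  (s,b): 0.17·log₂(3.3730) = 0.2982
  (s,c): 0.09·log₂(1.0369) = 0.0047
Sum = 0.409 bits.

0.409 bits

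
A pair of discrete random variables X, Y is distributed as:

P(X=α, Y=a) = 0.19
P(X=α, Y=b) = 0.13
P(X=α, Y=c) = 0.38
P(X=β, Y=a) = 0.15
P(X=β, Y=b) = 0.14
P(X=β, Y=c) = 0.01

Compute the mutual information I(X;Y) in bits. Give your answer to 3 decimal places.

0.208 bits

Marginals: p(X) = (0.7000, 0.3000), p(Y) = (0.3400, 0.2700, 0.3900).
I(X;Y) = H(X) + H(Y) − H(X,Y).
H(X) = 0.8813, H(Y) = 1.5690, H(X,Y) = 2.2424.
I(X;Y) = 0.8813 + 1.5690 − 2.2424 = 0.208 bits.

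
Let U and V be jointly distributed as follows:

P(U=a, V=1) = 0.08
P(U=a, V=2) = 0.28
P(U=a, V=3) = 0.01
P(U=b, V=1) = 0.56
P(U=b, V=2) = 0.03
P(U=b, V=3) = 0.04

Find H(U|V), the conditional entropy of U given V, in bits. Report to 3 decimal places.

Marginals: p(U) = (0.3700, 0.6300), p(V) = (0.6400, 0.3100, 0.0500).
H(U|V) = Σ p(V) · H(U|V=·).
  V=1: p=0.6400, H(U|V=1) = 0.5436
  V=2: p=0.3100, H(U|V=2) = 0.4587
  V=3: p=0.0500, H(U|V=3) = 0.7219
Weighted sum = 0.526 bits.

0.526 bits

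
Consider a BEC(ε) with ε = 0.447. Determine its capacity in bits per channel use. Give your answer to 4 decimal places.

0.5530 bits

Binary erasure channel: capacity C = 1 − ε.
C = 1 − 0.447 = 0.5530 bits per channel use.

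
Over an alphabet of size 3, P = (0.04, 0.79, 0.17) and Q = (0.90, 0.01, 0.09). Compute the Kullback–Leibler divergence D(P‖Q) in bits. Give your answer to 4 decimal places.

D(P‖Q) = Σ p·log₂(p/q).
  0.04·log₂(0.04/0.90) = -0.17967
  0.79·log₂(0.79/0.01) = 4.97999
  0.17·log₂(0.17/0.09) = 0.15598
D(P‖Q) = 4.9563 bits.

4.9563 bits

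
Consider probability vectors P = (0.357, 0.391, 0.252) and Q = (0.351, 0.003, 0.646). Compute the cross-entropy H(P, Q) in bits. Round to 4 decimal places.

H(P,Q) = −Σ p·log₂ q.
  −0.357·log₂(0.351) = 0.53923
  −0.391·log₂(0.003) = 3.27690
  −0.252·log₂(0.646) = 0.15886
H(P,Q) = 3.9750 bits.

3.9750 bits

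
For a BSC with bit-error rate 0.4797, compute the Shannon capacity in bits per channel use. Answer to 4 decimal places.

0.0012 bits

Binary symmetric channel: C = 1 − h₂(ε) where h₂ is the binary entropy function.
h₂(0.4797) = −0.4797·log₂0.4797 − 0.5203·log₂0.5203 = 0.9988.
C = 1 − 0.9988 = 0.0012 bits per channel use.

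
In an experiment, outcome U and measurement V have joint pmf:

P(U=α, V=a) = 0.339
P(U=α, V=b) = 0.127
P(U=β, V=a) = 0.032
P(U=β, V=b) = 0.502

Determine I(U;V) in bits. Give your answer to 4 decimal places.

0.3829 bits

Marginals: p(U) = (0.4660, 0.5340), p(V) = (0.3710, 0.6290).
I(U;V) = H(U) + H(V) − H(U,V).
H(U) = 0.9967, H(V) = 0.9514, H(U,V) = 1.5652.
I(U;V) = 0.9967 + 0.9514 − 1.5652 = 0.3829 bits.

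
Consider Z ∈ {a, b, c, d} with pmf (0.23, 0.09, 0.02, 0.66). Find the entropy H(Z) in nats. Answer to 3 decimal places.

0.907 nats

H(Z) = −Σ p·ln p.
  −(0.23)·ln(0.23) = 0.3380
  −(0.09)·ln(0.09) = 0.2167
  −(0.02)·ln(0.02) = 0.0782
  −(0.66)·ln(0.66) = 0.2742
Sum: 0.3380 + 0.2167 + 0.0782 + 0.2742 = 0.907 nats.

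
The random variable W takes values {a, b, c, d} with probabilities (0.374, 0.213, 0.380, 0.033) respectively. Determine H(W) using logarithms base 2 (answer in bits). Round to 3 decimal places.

1.699 bits

H(W) = −Σ p·log₂ p.
  −(0.374)·log₂(0.374) = 0.5307
  −(0.213)·log₂(0.213) = 0.4752
  −(0.380)·log₂(0.380) = 0.5305
  −(0.033)·log₂(0.033) = 0.1624
Sum: 0.5307 + 0.4752 + 0.5305 + 0.1624 = 1.699 bits.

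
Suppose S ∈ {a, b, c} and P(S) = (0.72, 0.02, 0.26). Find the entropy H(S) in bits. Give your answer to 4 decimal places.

H(S) = −Σ p·log₂ p.
  −(0.72)·log₂(0.72) = 0.34123
  −(0.02)·log₂(0.02) = 0.11288
  −(0.26)·log₂(0.26) = 0.50529
Sum: 0.34123 + 0.11288 + 0.50529 = 0.9594 bits.

0.9594 bits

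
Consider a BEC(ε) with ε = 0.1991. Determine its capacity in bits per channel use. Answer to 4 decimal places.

0.8009 bits

Binary erasure channel: capacity C = 1 − ε.
C = 1 − 0.1991 = 0.8009 bits per channel use.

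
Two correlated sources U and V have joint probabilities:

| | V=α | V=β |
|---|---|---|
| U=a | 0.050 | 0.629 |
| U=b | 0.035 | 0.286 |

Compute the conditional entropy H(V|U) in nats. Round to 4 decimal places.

Chain rule: H(V|U) = H(U,V) − H(U).
Marginals: p(U) = (0.6790, 0.3210), p(V) = (0.0850, 0.9150).
H(U,V) = 0.9167 nats; H(U) = 0.6276 nats.
H(V|U) = 0.9167 − 0.6276 = 0.2891 nats.

0.2891 nats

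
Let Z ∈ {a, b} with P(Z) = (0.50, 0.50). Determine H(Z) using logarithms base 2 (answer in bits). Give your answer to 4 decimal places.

H(Z) = −Σ p·log₂ p.
  −(0.50)·log₂(0.50) = 0.50000
  −(0.50)·log₂(0.50) = 0.50000
Sum: 0.50000 + 0.50000 = 1.0000 bits.

1.0000 bits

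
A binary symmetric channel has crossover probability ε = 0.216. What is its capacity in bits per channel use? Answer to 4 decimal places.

0.2472 bits

Binary symmetric channel: C = 1 − h₂(ε) where h₂ is the binary entropy function.
h₂(0.216) = −0.216·log₂0.216 − 0.784·log₂0.784 = 0.7528.
C = 1 − 0.7528 = 0.2472 bits per channel use.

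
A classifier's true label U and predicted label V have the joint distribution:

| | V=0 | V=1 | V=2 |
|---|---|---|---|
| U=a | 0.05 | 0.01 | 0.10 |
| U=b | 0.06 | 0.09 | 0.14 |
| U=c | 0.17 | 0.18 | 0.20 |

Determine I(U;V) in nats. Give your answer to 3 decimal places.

Marginals: p(U) = (0.1600, 0.2900, 0.5500), p(V) = (0.2800, 0.2800, 0.4400).
I(U;V) = Σ p(x,y)·ln[p(x,y)/(p(x)p(y))].
  (a,0): 0.05·ln(1.1161) = 0.0055
  (a,1): 0.01·ln(0.2232) = -0.0150
  (a,2): 0.10·ln(1.4205) = 0.0351
  (b,0): 0.06·ln(0.7389) = -0.0182
  (b,1): 0.09·ln(1.1084) = 0.0093
  (b,2): 0.14·ln(1.0972) = 0.0130
  (c,0): 0.17·ln(1.1039) = 0.0168
  (c,1): 0.18·ln(1.1688) = 0.0281
  (c,2): 0.20·ln(0.8264) = -0.0381
Sum = 0.036 nats.

0.036 nats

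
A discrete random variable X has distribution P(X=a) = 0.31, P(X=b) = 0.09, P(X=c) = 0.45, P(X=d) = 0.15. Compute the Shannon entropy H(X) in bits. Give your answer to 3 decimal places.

1.765 bits

H(X) = −Σ p·log₂ p.
  −(0.31)·log₂(0.31) = 0.5238
  −(0.09)·log₂(0.09) = 0.3127
  −(0.45)·log₂(0.45) = 0.5184
  −(0.15)·log₂(0.15) = 0.4105
Sum: 0.5238 + 0.3127 + 0.5184 + 0.4105 = 1.765 bits.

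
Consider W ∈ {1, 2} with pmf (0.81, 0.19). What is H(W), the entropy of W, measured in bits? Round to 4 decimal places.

0.7015 bits

H(W) = −Σ p·log₂ p.
  −(0.81)·log₂(0.81) = 0.24625
  −(0.19)·log₂(0.19) = 0.45523
Sum: 0.24625 + 0.45523 = 0.7015 bits.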